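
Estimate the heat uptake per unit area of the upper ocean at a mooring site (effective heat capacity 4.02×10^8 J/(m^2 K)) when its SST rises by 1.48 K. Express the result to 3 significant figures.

Areal heat capacity C = 4.02×10^8 J/(m^2 K) (given).
ΔQ = C ΔT = 4.02×10^8 × 1.48 = 5.95×10^8 J/m².

5.95×10^8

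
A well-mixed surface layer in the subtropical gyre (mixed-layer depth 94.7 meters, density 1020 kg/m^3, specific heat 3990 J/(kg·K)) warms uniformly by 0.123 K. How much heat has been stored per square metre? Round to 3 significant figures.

4.74×10^7

Areal heat capacity C = ρ c_p D = 1020 × 3990 × 94.7 = 3.85×10^8 J/(m^2 K).
ΔQ = C ΔT = 3.85×10^8 × 0.123 = 4.74×10^7 J/m².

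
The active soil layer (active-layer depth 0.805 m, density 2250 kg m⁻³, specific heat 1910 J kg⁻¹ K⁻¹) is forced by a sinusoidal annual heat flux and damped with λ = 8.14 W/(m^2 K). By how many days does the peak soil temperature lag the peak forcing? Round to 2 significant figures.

4.9 days

Areal heat capacity C = ρ c_p D = 2250 × 1910 × 0.805 = 3.46×10^6 J m⁻² K⁻¹.
ω = 2π / 3.15×10^7 s = 1.99×10^-7 s⁻¹.
Phase lag φ = arctan(Cω/λ) = arctan(0.689/8.14) = 0.0845 rad.
Time lag = φ / ω = 0.0845 / 1.99×10^-7 = 4.24×10^5 s = 4.91 days.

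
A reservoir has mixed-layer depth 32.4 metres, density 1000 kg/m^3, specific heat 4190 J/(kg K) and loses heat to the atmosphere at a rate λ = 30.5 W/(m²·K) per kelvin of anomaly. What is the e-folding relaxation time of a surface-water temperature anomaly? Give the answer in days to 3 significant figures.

51.5 days

Areal heat capacity C = ρ c_p D = 1000 × 4190 × 32.4 = 1.36×10^8 J/(m^2 K).
Relaxation time τ = C / λ = 1.36×10^8 / 30.5 = 4.45×10^6 s.
In days: 4.45×10^6 s / (86400 s/day) = 51.5 days.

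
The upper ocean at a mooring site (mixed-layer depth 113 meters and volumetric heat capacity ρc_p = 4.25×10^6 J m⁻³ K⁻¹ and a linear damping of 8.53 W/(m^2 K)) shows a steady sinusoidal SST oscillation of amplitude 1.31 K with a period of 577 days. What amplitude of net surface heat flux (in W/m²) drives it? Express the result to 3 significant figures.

Areal heat capacity C = ρc_p × D = 4.25×10^6 × 113 = 4.80×10^8 J/(m²·K).
ω = 2π / 4.99×10^7 s = 1.26×10^-7 s⁻¹.
√((Cω)² + λ²) = √((60.5)² + 8.53²) = 61.1 W/(m²·K).
F₀ = A × √((Cω)²+λ²) = 1.31 × 61.1 = 80.1 W/m².

80.1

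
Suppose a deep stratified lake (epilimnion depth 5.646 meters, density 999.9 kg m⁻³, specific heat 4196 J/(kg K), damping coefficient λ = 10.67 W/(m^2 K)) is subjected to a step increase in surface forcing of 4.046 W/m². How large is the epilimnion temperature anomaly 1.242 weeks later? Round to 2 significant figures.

Areal heat capacity C = ρ c_p D = 999.9 × 4196 × 5.646 = 2.37×10^7 J/(m^2 K).
τ = C / λ = 2.37×10^7 / 10.67 = 2.22×10^6 s.
Equilibrium anomaly ΔT_eq = F / λ = 4.046 / 10.67 = 0.379 K.
t = 1.242 weeks = 7.51×10^5 s, so t/τ = 0.338.
ΔT(t) = ΔT_eq (1 − e^(−t/τ)) = 0.379 × (1 − e^−0.338) = 0.109 K.

0.11 K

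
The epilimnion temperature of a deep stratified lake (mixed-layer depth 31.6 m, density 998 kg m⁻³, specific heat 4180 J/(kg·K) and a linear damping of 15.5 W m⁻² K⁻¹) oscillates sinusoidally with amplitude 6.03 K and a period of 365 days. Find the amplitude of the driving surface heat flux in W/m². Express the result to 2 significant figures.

180

Areal heat capacity C = ρ c_p D = 998 × 4180 × 31.6 = 1.32×10^8 J m⁻² K⁻¹.
ω = 2π / 3.15×10^7 s = 1.99×10^-7 s⁻¹.
√((Cω)² + λ²) = √((26.3)² + 15.5²) = 30.5 W/(m²·K).
F₀ = A × √((Cω)²+λ²) = 6.03 × 30.5 = 184 W/m².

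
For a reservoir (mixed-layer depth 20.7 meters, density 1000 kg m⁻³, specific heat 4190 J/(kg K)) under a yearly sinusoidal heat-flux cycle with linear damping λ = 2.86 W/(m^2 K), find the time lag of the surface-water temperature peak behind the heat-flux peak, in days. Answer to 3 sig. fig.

Areal heat capacity C = ρ c_p D = 1000 × 4190 × 20.7 = 8.67×10^7 J/(m²·K).
ω = 2π / 3.15×10^7 s = 1.99×10^-7 s⁻¹.
Phase lag φ = arctan(Cω/λ) = arctan(17.3/2.86) = 1.41 rad.
Time lag = φ / ω = 1.41 / 1.99×10^-7 = 7.06×10^6 s = 81.7 days.

81.7 days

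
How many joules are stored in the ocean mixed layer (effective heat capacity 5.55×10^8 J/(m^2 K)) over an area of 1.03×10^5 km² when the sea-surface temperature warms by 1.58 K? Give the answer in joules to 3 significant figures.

Areal heat capacity C = 5.55×10^8 J/(m^2 K) (given).
Heat per unit area: q = C ΔT = 5.55×10^8 × 1.58 = 8.77×10^8 J/m².
Total heat: Q = q × A = 8.77×10^8 × (1.03×10^5 × 10⁶ m²) = 9.03×10^19 J.

9.03×10^19 J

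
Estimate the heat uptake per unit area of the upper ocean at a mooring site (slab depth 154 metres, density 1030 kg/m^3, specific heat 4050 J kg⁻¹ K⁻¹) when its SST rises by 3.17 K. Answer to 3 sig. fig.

Areal heat capacity C = ρ c_p D = 1030 × 4050 × 154 = 6.42×10^8 J/(m²·K).
ΔQ = C ΔT = 6.42×10^8 × 3.17 = 2.04×10^9 J/m².

2.04×10^9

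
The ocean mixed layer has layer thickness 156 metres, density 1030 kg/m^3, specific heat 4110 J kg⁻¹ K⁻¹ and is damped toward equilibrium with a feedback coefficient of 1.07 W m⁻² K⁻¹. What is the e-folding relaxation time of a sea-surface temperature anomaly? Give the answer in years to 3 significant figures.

Areal heat capacity C = ρ c_p D = 1030 × 4110 × 156 = 6.60×10^8 J/(m^2 K).
Relaxation time τ = C / λ = 6.60×10^8 / 1.07 = 6.17×10^8 s.
In years: 6.17×10^8 s / (3.156×10^7 s/year) = 19.6 years.

19.6 years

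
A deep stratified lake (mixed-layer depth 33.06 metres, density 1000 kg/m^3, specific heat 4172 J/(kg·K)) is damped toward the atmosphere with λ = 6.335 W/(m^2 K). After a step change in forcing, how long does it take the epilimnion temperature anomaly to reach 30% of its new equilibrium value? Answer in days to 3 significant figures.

89.9 days

Areal heat capacity C = ρ c_p D = 1000 × 4172 × 33.06 = 1.38×10^8 J/(m^2 K).
τ = C / λ = 1.38×10^8 / 6.335 = 2.18×10^7 s.
Fraction reached: 1 − e^(−t/τ) = 0.30 ⇒ t = −τ ln(1 − 0.30) = τ × 0.357.
t = 7.77×10^6 s = 89.9 days.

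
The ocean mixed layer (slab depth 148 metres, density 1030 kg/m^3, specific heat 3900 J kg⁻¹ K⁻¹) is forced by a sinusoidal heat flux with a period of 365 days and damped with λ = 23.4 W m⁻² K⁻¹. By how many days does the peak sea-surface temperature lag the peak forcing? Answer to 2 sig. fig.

80 days

Areal heat capacity C = ρ c_p D = 1030 × 3900 × 148 = 5.95×10^8 J/(m²·K).
ω = 2π / 3.15×10^7 s = 1.99×10^-7 s⁻¹.
Phase lag φ = arctan(Cω/λ) = arctan(118/23.4) = 1.38 rad.
Time lag = φ / ω = 1.38 / 1.99×10^-7 = 6.91×10^6 s = 79.9 days.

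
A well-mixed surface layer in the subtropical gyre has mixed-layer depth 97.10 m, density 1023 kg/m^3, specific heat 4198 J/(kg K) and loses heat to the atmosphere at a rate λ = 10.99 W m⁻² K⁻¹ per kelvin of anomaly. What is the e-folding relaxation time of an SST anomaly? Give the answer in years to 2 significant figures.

Areal heat capacity C = ρ c_p D = 1023 × 4198 × 97.10 = 4.17×10^8 J m⁻² K⁻¹.
Relaxation time τ = C / λ = 4.17×10^8 / 10.99 = 3.79×10^7 s.
In years: 3.79×10^7 s / (3.156×10^7 s/year) = 1.20 years.

1.2 years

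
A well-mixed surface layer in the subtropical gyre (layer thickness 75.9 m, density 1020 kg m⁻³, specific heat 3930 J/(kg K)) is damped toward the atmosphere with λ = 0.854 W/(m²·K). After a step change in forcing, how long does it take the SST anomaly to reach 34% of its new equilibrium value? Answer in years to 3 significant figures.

4.69 years

Areal heat capacity C = ρ c_p D = 1020 × 3930 × 75.9 = 3.04×10^8 J/(m²·K).
τ = C / λ = 3.04×10^8 / 0.854 = 3.56×10^8 s.
Fraction reached: 1 − e^(−t/τ) = 0.34 ⇒ t = −τ ln(1 − 0.34) = τ × 0.416.
t = 1.48×10^8 s = 4.69 years.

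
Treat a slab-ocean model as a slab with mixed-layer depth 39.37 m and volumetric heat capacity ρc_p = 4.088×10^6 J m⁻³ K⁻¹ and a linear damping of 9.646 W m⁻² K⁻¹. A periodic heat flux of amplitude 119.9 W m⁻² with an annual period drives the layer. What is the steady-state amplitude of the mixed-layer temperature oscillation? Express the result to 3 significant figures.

Areal heat capacity C = ρc_p × D = 4.088×10^6 × 39.37 = 1.61×10^8 J m⁻² K⁻¹.
Angular frequency ω = 2π / T = 2π / 3.15×10^7 s = 1.99×10^-7 s⁻¹.
√((Cω)² + λ²) = √((32.1)² + 9.646²) = 33.5 W/(m²·K).
Amplitude A = F₀ / √((Cω)²+λ²) = 119.9 / 33.5 = 3.58 K.

3.58 K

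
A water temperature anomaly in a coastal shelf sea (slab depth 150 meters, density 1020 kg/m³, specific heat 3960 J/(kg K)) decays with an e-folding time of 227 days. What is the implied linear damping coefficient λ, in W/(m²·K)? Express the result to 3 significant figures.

Areal heat capacity C = ρ c_p D = 1020 × 3960 × 150 = 6.06×10^8 J m⁻² K⁻¹.
τ = 227 days = 1.96×10^7 s.
λ = C / τ = 6.06×10^8 / 1.96×10^7 = 30.9 W/(m²·K).

30.9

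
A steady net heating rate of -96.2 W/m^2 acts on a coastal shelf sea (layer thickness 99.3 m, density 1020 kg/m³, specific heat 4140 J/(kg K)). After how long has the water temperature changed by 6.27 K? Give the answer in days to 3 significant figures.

Areal heat capacity C = ρ c_p D = 1020 × 4140 × 99.3 = 4.19×10^8 J/(m²·K).
Time required: Δt = C ΔT / F = 4.19×10^8 × -6.27 / -96.2 = 2.73×10^7 s.
In days: 2.73×10^7 s / (86400 s/day) = 316 days.

316 days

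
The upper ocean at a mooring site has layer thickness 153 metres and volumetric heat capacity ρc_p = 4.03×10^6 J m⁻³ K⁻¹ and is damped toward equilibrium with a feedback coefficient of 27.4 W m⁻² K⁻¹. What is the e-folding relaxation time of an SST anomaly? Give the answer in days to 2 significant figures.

260 days

Areal heat capacity C = ρc_p × D = 4.03×10^6 × 153 = 6.17×10^8 J/(m^2 K).
Relaxation time τ = C / λ = 6.17×10^8 / 27.4 = 2.25×10^7 s.
In days: 2.25×10^7 s / (86400 s/day) = 260 days.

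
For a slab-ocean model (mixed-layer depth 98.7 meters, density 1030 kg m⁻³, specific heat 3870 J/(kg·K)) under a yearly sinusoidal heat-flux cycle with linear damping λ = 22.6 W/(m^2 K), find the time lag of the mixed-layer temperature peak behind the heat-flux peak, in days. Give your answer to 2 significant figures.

75 days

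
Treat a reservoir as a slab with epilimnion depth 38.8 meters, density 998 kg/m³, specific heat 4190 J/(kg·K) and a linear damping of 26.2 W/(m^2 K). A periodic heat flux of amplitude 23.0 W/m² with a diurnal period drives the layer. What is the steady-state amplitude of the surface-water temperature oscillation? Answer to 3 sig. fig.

0.00195 K

Areal heat capacity C = ρ c_p D = 998 × 4190 × 38.8 = 1.62×10^8 J/(m²·K).
Angular frequency ω = 2π / T = 2π / 86400 s = 7.27×10^-5 s⁻¹.
√((Cω)² + λ²) = √((11800)² + 26.2²) = 11800 W/(m²·K).
Amplitude A = F₀ / √((Cω)²+λ²) = 23.0 / 11800 = 0.00195 K.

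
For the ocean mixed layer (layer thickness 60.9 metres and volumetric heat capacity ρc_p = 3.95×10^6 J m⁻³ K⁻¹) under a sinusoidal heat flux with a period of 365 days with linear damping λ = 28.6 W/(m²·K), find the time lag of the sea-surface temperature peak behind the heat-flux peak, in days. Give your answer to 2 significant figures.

Areal heat capacity C = ρc_p × D = 3.95×10^6 × 60.9 = 2.41×10^8 J m⁻² K⁻¹.
ω = 2π / 3.15×10^7 s = 1.99×10^-7 s⁻¹.
Phase lag φ = arctan(Cω/λ) = arctan(47.9/28.6) = 1.03 rad.
Time lag = φ / ω = 1.03 / 1.99×10^-7 = 5.18×10^6 s = 60.0 days.

60 days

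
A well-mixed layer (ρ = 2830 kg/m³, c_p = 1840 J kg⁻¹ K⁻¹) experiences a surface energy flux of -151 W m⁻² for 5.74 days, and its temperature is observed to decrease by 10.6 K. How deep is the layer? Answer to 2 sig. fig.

1.4 m

Heat input Q = F Δt = -151 × 4.96×10^5 s = -7.49×10^7 J/m².
Required areal heat capacity C = Q / ΔT = 7.06×10^6 J/(m²·K).
Depth D = C / (ρ c_p) = 7.06×10^6 / (2830 × 1840) = 1.36 m.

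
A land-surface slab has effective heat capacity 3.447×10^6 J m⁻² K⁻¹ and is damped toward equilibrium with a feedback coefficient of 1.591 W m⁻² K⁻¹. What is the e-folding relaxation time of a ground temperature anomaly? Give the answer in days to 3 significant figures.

Areal heat capacity C = 3.447×10^6 J m⁻² K⁻¹ (given).
Relaxation time τ = C / λ = 3.45×10^6 / 1.591 = 2.17×10^6 s.
In days: 2.17×10^6 s / (86400 s/day) = 25.1 days.

25.1 days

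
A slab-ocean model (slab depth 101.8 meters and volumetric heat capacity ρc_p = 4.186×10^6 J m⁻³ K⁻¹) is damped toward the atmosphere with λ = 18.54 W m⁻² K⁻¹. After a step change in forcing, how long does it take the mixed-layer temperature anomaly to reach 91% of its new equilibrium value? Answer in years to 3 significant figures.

Areal heat capacity C = ρc_p × D = 4.186×10^6 × 101.8 = 4.26×10^8 J/(m^2 K).
τ = C / λ = 4.26×10^8 / 18.54 = 2.30×10^7 s.
Fraction reached: 1 − e^(−t/τ) = 0.91 ⇒ t = −τ ln(1 − 0.91) = τ × 2.41.
t = 5.53×10^7 s = 1.75 years.

1.75 years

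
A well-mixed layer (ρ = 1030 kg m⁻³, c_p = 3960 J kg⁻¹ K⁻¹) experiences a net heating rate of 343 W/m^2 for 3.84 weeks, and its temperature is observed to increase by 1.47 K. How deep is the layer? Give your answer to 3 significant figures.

Heat input Q = F Δt = 343 × 2.32×10^6 s = 7.97×10^8 J/m².
Required areal heat capacity C = Q / ΔT = 5.42×10^8 J/(m²·K).
Depth D = C / (ρ c_p) = 5.42×10^8 / (1030 × 3960) = 133 m.

133 m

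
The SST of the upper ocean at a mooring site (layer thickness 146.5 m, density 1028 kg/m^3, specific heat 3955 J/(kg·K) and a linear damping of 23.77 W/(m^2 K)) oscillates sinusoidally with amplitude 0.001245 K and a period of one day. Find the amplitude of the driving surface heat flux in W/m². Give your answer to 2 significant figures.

54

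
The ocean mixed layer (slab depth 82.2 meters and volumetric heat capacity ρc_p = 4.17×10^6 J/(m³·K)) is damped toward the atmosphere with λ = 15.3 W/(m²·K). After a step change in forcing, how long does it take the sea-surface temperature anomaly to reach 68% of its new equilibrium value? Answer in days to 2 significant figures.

300 days

Areal heat capacity C = ρc_p × D = 4.17×10^6 × 82.2 = 3.43×10^8 J m⁻² K⁻¹.
τ = C / λ = 3.43×10^8 / 15.3 = 2.24×10^7 s.
Fraction reached: 1 − e^(−t/τ) = 0.68 ⇒ t = −τ ln(1 − 0.68) = τ × 1.14.
t = 2.55×10^7 s = 295 days.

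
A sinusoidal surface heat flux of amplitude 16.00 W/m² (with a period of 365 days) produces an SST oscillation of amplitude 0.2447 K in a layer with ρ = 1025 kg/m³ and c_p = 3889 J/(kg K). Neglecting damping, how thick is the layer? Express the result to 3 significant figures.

82.3 m

ω = 2π / 3.15×10^7 s = 1.99×10^-7 s⁻¹.
Required C = F₀ / (A ω) = 16.00 / (0.2447 × 1.99×10^-7) = 3.28×10^8 J/(m²·K).
D = C / (ρ c_p) = 3.28×10^8 / (1025 × 3889) = 82.3 m.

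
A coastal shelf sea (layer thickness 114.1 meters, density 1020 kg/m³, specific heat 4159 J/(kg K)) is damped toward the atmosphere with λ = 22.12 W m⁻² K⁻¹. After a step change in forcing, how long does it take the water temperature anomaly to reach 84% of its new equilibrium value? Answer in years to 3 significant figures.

Areal heat capacity C = ρ c_p D = 1020 × 4159 × 114.1 = 4.84×10^8 J/(m²·K).
τ = C / λ = 4.84×10^8 / 22.12 = 2.19×10^7 s.
Fraction reached: 1 − e^(−t/τ) = 0.84 ⇒ t = −τ ln(1 − 0.84) = τ × 1.83.
t = 4.01×10^7 s = 1.27 years.

1.27 years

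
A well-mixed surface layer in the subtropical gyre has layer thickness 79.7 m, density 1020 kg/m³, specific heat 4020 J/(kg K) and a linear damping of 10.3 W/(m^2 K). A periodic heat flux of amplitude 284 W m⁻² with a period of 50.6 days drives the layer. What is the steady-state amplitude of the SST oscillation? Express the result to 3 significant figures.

Areal heat capacity C = ρ c_p D = 1020 × 4020 × 79.7 = 3.27×10^8 J m⁻² K⁻¹.
Angular frequency ω = 2π / T = 2π / 4.37×10^6 s = 1.44×10^-6 s⁻¹.
√((Cω)² + λ²) = √((470)² + 10.3²) = 470 W/(m²·K).
Amplitude A = F₀ / √((Cω)²+λ²) = 284 / 470 = 0.605 K.

0.605 K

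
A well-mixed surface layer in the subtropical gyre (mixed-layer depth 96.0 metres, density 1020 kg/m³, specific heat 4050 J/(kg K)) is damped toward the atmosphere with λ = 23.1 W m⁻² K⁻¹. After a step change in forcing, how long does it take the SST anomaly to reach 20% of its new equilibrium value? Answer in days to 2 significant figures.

Areal heat capacity C = ρ c_p D = 1020 × 4050 × 96.0 = 3.97×10^8 J/(m^2 K).
τ = C / λ = 3.97×10^8 / 23.1 = 1.72×10^7 s.
Fraction reached: 1 − e^(−t/τ) = 0.20 ⇒ t = −τ ln(1 − 0.20) = τ × 0.223.
t = 3.83×10^6 s = 44.3 days.

44 days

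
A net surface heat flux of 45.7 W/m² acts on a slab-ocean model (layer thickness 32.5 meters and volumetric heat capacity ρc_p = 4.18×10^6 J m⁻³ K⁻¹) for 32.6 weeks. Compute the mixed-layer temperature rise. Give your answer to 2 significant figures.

6.6 K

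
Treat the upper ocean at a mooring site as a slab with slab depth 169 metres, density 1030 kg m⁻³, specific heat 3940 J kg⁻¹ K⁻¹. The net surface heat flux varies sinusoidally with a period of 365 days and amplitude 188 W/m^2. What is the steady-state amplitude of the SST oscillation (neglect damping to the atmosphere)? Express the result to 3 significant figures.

1.38 K

Areal heat capacity C = ρ c_p D = 1030 × 3940 × 169 = 6.86×10^8 J/(m^2 K).
Angular frequency ω = 2π / T = 2π / 3.15×10^7 s = 1.99×10^-7 s⁻¹.
Cω = 6.86×10^8 × 1.99×10^-7 = 137 W/(m²·K).
Amplitude A = F₀ / (Cω) = 188 / 137 = 1.38 K.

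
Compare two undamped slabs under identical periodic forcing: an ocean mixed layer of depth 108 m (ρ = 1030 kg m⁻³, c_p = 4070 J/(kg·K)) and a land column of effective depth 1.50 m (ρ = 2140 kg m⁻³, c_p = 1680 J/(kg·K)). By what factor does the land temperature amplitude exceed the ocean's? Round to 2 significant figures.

C_ocean = 1030 × 4070 × 108 = 4.53×10^8 J/(m²·K).
C_land = 2140 × 1680 × 1.50 = 5.39×10^6 J/(m²·K).
Undamped amplitude ∝ 1/C, so A_land/A_ocean = C_ocean/C_land = 84.0.

84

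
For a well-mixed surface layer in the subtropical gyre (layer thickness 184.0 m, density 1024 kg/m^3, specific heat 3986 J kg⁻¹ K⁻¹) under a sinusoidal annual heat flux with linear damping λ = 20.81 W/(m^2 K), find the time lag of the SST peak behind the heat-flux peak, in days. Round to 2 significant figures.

83 days

Areal heat capacity C = ρ c_p D = 1024 × 3986 × 184.0 = 7.51×10^8 J/(m^2 K).
ω = 2π / 3.15×10^7 s = 1.99×10^-7 s⁻¹.
Phase lag φ = arctan(Cω/λ) = arctan(150/20.81) = 1.43 rad.
Time lag = φ / ω = 1.43 / 1.99×10^-7 = 7.19×10^6 s = 83.2 days.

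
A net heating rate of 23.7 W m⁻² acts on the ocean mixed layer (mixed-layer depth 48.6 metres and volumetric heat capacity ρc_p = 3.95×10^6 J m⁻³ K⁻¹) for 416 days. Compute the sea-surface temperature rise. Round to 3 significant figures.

Areal heat capacity C = ρc_p × D = 3.95×10^6 × 48.6 = 1.92×10^8 J/(m²·K).
Net heat input Q = F Δt = 23.7 × (416 days × 86400 s/day) = 8.52×10^8 J/m².
ΔT = Q / C = 8.52×10^8 / 1.92×10^8 = 4.44 K.

4.44 K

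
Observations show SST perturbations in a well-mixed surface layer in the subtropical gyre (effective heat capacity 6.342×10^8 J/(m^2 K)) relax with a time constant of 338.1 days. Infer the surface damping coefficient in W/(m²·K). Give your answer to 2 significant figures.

Areal heat capacity C = 6.342×10^8 J/(m^2 K) (given).
τ = 338.1 days = 2.92×10^7 s.
λ = C / τ = 6.34×10^8 / 2.92×10^7 = 21.7 W/(m²·K).

22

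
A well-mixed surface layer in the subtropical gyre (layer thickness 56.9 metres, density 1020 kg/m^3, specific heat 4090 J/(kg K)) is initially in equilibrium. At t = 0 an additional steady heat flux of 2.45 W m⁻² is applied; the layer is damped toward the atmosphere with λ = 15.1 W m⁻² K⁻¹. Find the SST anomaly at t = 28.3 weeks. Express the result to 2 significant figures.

0.11 K

Areal heat capacity C = ρ c_p D = 1020 × 4090 × 56.9 = 2.37×10^8 J m⁻² K⁻¹.
τ = C / λ = 2.37×10^8 / 15.1 = 1.57×10^7 s.
Equilibrium anomaly ΔT_eq = F / λ = 2.45 / 15.1 = 0.162 K.
t = 28.3 weeks = 1.71×10^7 s, so t/τ = 1.09.
ΔT(t) = ΔT_eq (1 − e^(−t/τ)) = 0.162 × (1 − e^−1.09) = 0.108 K.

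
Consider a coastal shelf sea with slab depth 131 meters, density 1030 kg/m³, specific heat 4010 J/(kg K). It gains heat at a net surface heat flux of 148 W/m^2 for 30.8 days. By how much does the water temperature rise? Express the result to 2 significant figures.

0.73 K

Areal heat capacity C = ρ c_p D = 1030 × 4010 × 131 = 5.41×10^8 J m⁻² K⁻¹.
Net heat input Q = F Δt = 148 × (30.8 days × 86400 s/day) = 3.94×10^8 J/m².
ΔT = Q / C = 3.94×10^8 / 5.41×10^8 = 0.728 K.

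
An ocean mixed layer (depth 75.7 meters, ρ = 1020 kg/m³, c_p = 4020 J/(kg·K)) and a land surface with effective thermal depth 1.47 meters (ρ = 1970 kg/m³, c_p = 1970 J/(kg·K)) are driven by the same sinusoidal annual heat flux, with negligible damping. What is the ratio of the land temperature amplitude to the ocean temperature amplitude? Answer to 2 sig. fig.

54

C_ocean = 1020 × 4020 × 75.7 = 3.10×10^8 J/(m²·K).
C_land = 1970 × 1970 × 1.47 = 5.70×10^6 J/(m²·K).
Undamped amplitude ∝ 1/C, so A_land/A_ocean = C_ocean/C_land = 54.4.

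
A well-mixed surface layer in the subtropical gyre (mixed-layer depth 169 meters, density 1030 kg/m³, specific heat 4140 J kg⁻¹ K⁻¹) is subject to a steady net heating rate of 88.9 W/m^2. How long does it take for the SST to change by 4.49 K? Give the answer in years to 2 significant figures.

1.2 years

Areal heat capacity C = ρ c_p D = 1030 × 4140 × 169 = 7.21×10^8 J m⁻² K⁻¹.
Time required: Δt = C ΔT / F = 7.21×10^8 × 4.49 / 88.9 = 3.64×10^7 s.
In years: 3.64×10^7 s / (3.156×10^7 s/year) = 1.15 years.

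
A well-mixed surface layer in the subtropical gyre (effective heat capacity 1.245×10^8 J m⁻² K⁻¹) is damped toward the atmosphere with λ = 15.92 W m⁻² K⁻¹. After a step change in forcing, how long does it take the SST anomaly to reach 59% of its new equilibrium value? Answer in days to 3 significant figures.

80.7 days

Areal heat capacity C = 1.245×10^8 J m⁻² K⁻¹ (given).
τ = C / λ = 1.24×10^8 / 15.92 = 7.82×10^6 s.
Fraction reached: 1 − e^(−t/τ) = 0.59 ⇒ t = −τ ln(1 − 0.59) = τ × 0.892.
t = 6.97×10^6 s = 80.7 days.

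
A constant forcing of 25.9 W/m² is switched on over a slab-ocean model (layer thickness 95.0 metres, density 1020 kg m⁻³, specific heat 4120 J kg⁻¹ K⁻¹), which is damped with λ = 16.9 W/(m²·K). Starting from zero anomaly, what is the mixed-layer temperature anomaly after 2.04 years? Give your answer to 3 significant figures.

Areal heat capacity C = ρ c_p D = 1020 × 4120 × 95.0 = 3.99×10^8 J/(m²·K).
τ = C / λ = 3.99×10^8 / 16.9 = 2.36×10^7 s.
Equilibrium anomaly ΔT_eq = F / λ = 25.9 / 16.9 = 1.53 K.
t = 2.04 years = 6.44×10^7 s, so t/τ = 2.73.
ΔT(t) = ΔT_eq (1 − e^(−t/τ)) = 1.53 × (1 − e^−2.73) = 1.43 K.

1.43 K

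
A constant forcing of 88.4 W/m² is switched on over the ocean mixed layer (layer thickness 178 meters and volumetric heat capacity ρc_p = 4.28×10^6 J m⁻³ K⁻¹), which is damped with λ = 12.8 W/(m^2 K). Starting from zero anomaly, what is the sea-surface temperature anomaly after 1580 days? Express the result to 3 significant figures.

6.21 K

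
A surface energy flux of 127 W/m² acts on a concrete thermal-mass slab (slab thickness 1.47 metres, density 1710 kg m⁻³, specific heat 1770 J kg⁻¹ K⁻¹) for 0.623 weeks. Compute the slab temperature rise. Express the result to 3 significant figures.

10.8 K

Areal heat capacity C = ρ c_p D = 1710 × 1770 × 1.47 = 4.45×10^6 J m⁻² K⁻¹.
Net heat input Q = F Δt = 127 × (0.623 weeks × 6.048×10^5 s/week) = 4.79×10^7 J/m².
ΔT = Q / C = 4.79×10^7 / 4.45×10^6 = 10.8 K.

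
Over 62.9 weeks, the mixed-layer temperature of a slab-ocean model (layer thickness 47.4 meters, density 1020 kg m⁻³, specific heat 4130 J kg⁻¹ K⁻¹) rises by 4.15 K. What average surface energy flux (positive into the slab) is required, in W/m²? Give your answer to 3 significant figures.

21.8

Areal heat capacity C = ρ c_p D = 1020 × 4130 × 47.4 = 2.00×10^8 J/(m²·K).
Required heat per unit area: Q = C ΔT = 2.00×10^8 × 4.15 = 8.29×10^8 J/m².
Flux F = Q / Δt = 8.29×10^8 / 3.80×10^7 s = 21.8 W/m².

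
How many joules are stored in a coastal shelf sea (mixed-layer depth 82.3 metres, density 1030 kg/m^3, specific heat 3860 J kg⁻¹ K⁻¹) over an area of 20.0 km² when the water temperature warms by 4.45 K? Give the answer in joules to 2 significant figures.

Areal heat capacity C = ρ c_p D = 1030 × 3860 × 82.3 = 3.27×10^8 J/(m^2 K).
Heat per unit area: q = C ΔT = 3.27×10^8 × 4.45 = 1.46×10^9 J/m².
Total heat: Q = q × A = 1.46×10^9 × (20.0 × 10⁶ m²) = 2.91×10^16 J.

2.9×10^16 J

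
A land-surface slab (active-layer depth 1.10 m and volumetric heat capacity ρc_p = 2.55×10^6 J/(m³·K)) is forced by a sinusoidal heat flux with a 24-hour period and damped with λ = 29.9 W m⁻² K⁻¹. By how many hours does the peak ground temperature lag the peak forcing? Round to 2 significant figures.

5.4 hours

Areal heat capacity C = ρc_p × D = 2.55×10^6 × 1.10 = 2.80×10^6 J m⁻² K⁻¹.
ω = 2π / 86400 s = 7.27×10^-5 s⁻¹.
Phase lag φ = arctan(Cω/λ) = arctan(204/29.9) = 1.43 rad.
Time lag = φ / ω = 1.43 / 7.27×10^-5 = 19600 s = 5.44 hours.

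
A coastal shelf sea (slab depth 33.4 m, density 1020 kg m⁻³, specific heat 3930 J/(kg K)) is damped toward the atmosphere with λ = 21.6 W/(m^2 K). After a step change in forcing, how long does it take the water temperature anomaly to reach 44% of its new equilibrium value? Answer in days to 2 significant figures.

42 days

Areal heat capacity C = ρ c_p D = 1020 × 3930 × 33.4 = 1.34×10^8 J/(m^2 K).
τ = C / λ = 1.34×10^8 / 21.6 = 6.20×10^6 s.
Fraction reached: 1 − e^(−t/τ) = 0.44 ⇒ t = −τ ln(1 − 0.44) = τ × 0.580.
t = 3.59×10^6 s = 41.6 days.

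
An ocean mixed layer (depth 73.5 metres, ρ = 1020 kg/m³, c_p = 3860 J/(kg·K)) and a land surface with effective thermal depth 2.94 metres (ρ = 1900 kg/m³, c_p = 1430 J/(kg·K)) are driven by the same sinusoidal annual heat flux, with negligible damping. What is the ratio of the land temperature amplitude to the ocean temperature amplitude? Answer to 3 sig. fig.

36.2

C_ocean = 1020 × 3860 × 73.5 = 2.89×10^8 J/(m²·K).
C_land = 1900 × 1430 × 2.94 = 7.99×10^6 J/(m²·K).
Undamped amplitude ∝ 1/C, so A_land/A_ocean = C_ocean/C_land = 36.2.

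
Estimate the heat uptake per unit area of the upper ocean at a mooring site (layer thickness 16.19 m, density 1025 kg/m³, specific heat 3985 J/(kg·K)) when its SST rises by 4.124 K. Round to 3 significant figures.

2.73×10^8

Areal heat capacity C = ρ c_p D = 1025 × 3985 × 16.19 = 6.61×10^7 J/(m^2 K).
ΔQ = C ΔT = 6.61×10^7 × 4.124 = 2.73×10^8 J/m².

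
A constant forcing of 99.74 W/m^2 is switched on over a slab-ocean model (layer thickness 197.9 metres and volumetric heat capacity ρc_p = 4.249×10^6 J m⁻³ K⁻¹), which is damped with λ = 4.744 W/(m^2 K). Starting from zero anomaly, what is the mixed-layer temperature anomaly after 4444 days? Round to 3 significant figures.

Areal heat capacity C = ρc_p × D = 4.249×10^6 × 197.9 = 8.41×10^8 J m⁻² K⁻¹.
τ = C / λ = 8.41×10^8 / 4.744 = 1.77×10^8 s.
Equilibrium anomaly ΔT_eq = F / λ = 99.74 / 4.744 = 21.0 K.
t = 4444 days = 3.84×10^8 s, so t/τ = 2.17.
ΔT(t) = ΔT_eq (1 − e^(−t/τ)) = 21.0 × (1 − e^−2.17) = 18.6 K.

18.6 K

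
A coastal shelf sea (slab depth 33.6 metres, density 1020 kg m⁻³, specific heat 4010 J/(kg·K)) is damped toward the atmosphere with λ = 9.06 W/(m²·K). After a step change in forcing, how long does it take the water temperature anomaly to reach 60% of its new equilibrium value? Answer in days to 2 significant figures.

Areal heat capacity C = ρ c_p D = 1020 × 4010 × 33.6 = 1.37×10^8 J m⁻² K⁻¹.
τ = C / λ = 1.37×10^8 / 9.06 = 1.52×10^7 s.
Fraction reached: 1 − e^(−t/τ) = 0.60 ⇒ t = −τ ln(1 − 0.60) = τ × 0.916.
t = 1.39×10^7 s = 161 days.

160 days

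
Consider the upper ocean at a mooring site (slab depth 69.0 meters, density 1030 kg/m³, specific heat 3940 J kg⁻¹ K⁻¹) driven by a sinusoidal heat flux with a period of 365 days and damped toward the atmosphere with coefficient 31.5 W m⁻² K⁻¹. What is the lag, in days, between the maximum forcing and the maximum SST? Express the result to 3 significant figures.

Areal heat capacity C = ρ c_p D = 1030 × 3940 × 69.0 = 2.80×10^8 J/(m²·K).
ω = 2π / 3.15×10^7 s = 1.99×10^-7 s⁻¹.
Phase lag φ = arctan(Cω/λ) = arctan(55.8/31.5) = 1.06 rad.
Time lag = φ / ω = 1.06 / 1.99×10^-7 = 5.30×10^6 s = 61.4 days.

61.4 days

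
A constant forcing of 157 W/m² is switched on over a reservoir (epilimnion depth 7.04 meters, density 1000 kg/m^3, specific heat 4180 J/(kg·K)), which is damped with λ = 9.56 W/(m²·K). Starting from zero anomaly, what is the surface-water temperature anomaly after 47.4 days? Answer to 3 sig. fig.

Areal heat capacity C = ρ c_p D = 1000 × 4180 × 7.04 = 2.94×10^7 J/(m²·K).
τ = C / λ = 2.94×10^7 / 9.56 = 3.08×10^6 s.
Equilibrium anomaly ΔT_eq = F / λ = 157 / 9.56 = 16.4 K.
t = 47.4 days = 4.10×10^6 s, so t/τ = 1.33.
ΔT(t) = ΔT_eq (1 − e^(−t/τ)) = 16.4 × (1 − e^−1.33) = 12.1 K.

12.1 K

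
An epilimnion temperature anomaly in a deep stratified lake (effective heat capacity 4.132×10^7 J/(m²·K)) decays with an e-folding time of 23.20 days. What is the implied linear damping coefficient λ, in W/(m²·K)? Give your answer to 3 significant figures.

20.6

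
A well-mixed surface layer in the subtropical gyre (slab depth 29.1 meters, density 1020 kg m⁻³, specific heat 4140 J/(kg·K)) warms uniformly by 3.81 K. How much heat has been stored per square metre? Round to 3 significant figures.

Areal heat capacity C = ρ c_p D = 1020 × 4140 × 29.1 = 1.23×10^8 J/(m²·K).
ΔQ = C ΔT = 1.23×10^8 × 3.81 = 4.68×10^8 J/m².

4.68×10^8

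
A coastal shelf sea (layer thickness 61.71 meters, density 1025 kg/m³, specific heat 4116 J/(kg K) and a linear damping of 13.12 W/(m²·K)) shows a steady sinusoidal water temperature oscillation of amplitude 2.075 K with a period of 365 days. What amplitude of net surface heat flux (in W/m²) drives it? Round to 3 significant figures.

111

Areal heat capacity C = ρ c_p D = 1025 × 4116 × 61.71 = 2.60×10^8 J/(m²·K).
ω = 2π / 3.15×10^7 s = 1.99×10^-7 s⁻¹.
√((Cω)² + λ²) = √((51.9)² + 13.12²) = 53.5 W/(m²·K).
F₀ = A × √((Cω)²+λ²) = 2.075 × 53.5 = 111 W/m².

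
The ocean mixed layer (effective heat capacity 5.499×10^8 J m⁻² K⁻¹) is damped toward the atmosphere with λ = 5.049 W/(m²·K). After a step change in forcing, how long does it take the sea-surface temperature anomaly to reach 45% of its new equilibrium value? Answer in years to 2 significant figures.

Areal heat capacity C = 5.499×10^8 J m⁻² K⁻¹ (given).
τ = C / λ = 5.50×10^8 / 5.049 = 1.09×10^8 s.
Fraction reached: 1 − e^(−t/τ) = 0.45 ⇒ t = −τ ln(1 − 0.45) = τ × 0.598.
t = 6.51×10^7 s = 2.06 years.

2.1 years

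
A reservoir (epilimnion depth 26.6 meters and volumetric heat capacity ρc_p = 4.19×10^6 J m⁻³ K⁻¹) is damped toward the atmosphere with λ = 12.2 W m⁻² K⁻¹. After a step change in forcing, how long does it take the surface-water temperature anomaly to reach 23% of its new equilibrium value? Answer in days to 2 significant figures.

28 days

Areal heat capacity C = ρc_p × D = 4.19×10^6 × 26.6 = 1.11×10^8 J m⁻² K⁻¹.
τ = C / λ = 1.11×10^8 / 12.2 = 9.14×10^6 s.
Fraction reached: 1 − e^(−t/τ) = 0.23 ⇒ t = −τ ln(1 − 0.23) = τ × 0.261.
t = 2.39×10^6 s = 27.6 days.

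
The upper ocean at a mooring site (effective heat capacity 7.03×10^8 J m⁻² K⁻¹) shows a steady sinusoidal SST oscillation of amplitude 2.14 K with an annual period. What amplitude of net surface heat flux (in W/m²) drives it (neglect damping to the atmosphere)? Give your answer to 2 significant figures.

300

Areal heat capacity C = 7.03×10^8 J m⁻² K⁻¹ (given).
ω = 2π / 3.15×10^7 s = 1.99×10^-7 s⁻¹.
Cω = 7.03×10^8 × 1.99×10^-7 = 140 W/(m²·K).
F₀ = A × Cω = 2.14 × 140 = 300 W/m².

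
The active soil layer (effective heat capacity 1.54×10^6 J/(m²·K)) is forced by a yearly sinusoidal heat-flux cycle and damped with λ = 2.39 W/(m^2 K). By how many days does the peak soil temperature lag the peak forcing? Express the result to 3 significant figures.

Areal heat capacity C = 1.54×10^6 J/(m²·K) (given).
ω = 2π / 3.15×10^7 s = 1.99×10^-7 s⁻¹.
Phase lag φ = arctan(Cω/λ) = arctan(0.307/2.39) = 0.128 rad.
Time lag = φ / ω = 0.128 / 1.99×10^-7 = 6.41×10^5 s = 7.42 days.

7.42 days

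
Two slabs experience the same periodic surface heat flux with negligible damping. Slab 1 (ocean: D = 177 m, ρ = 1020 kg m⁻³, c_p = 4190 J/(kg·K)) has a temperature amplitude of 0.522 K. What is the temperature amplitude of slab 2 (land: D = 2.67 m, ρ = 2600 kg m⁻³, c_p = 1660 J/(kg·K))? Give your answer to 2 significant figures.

C_ocean = 7.56×10^8 J/(m²·K); C_land = 1.15×10^7 J/(m²·K).
A ∝ 1/C ⇒ A_land = A_ocean × C_ocean/C_land = 0.522 × 65.6 = 34.3 K.

34 K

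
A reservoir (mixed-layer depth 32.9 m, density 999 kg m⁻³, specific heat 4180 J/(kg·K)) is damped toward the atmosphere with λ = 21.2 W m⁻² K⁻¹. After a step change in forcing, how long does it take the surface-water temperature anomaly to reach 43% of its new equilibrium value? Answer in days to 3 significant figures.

Areal heat capacity C = ρ c_p D = 999 × 4180 × 32.9 = 1.37×10^8 J m⁻² K⁻¹.
τ = C / λ = 1.37×10^8 / 21.2 = 6.48×10^6 s.
Fraction reached: 1 − e^(−t/τ) = 0.43 ⇒ t = −τ ln(1 − 0.43) = τ × 0.562.
t = 3.64×10^6 s = 42.2 days.

42.2 days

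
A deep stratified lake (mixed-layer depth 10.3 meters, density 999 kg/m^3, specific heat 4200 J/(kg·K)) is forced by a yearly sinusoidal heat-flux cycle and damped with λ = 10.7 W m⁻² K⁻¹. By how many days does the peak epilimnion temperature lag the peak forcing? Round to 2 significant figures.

39 days

Areal heat capacity C = ρ c_p D = 999 × 4200 × 10.3 = 4.32×10^7 J/(m^2 K).
ω = 2π / 3.15×10^7 s = 1.99×10^-7 s⁻¹.
Phase lag φ = arctan(Cω/λ) = arctan(8.61/10.7) = 0.678 rad.
Time lag = φ / ω = 0.678 / 1.99×10^-7 = 3.40×10^6 s = 39.4 days.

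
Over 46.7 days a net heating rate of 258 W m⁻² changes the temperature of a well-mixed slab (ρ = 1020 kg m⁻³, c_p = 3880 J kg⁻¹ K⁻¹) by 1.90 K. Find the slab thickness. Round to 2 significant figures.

Heat input Q = F Δt = 258 × 4.03×10^6 s = 1.04×10^9 J/m².
Required areal heat capacity C = Q / ΔT = 5.48×10^8 J/(m²·K).
Depth D = C / (ρ c_p) = 5.48×10^8 / (1020 × 3880) = 138 m.

140 m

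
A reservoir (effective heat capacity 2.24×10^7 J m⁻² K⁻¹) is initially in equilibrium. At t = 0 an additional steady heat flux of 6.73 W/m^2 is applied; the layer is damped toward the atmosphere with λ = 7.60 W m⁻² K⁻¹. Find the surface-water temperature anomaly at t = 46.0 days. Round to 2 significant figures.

Areal heat capacity C = 2.24×10^7 J m⁻² K⁻¹ (given).
τ = C / λ = 2.24×10^7 / 7.60 = 2.95×10^6 s.
Equilibrium anomaly ΔT_eq = F / λ = 6.73 / 7.60 = 0.886 K.
t = 46.0 days = 3.97×10^6 s, so t/τ = 1.35.
ΔT(t) = ΔT_eq (1 − e^(−t/τ)) = 0.886 × (1 − e^−1.35) = 0.656 K.

0.66 K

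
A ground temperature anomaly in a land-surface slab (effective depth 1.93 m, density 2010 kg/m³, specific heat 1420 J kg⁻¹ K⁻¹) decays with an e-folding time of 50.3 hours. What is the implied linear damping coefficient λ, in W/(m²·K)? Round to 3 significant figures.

30.4

Areal heat capacity C = ρ c_p D = 2010 × 1420 × 1.93 = 5.51×10^6 J/(m²·K).
τ = 50.3 hours = 1.81×10^5 s.
λ = C / τ = 5.51×10^6 / 1.81×10^5 = 30.4 W/(m²·K).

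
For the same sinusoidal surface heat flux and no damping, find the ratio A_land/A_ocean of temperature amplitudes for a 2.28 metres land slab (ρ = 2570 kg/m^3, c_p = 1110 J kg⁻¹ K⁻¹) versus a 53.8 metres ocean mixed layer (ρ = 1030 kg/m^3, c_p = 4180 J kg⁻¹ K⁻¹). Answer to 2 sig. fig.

36

C_ocean = 1030 × 4180 × 53.8 = 2.32×10^8 J/(m²·K).
C_land = 2570 × 1110 × 2.28 = 6.50×10^6 J/(m²·K).
Undamped amplitude ∝ 1/C, so A_land/A_ocean = C_ocean/C_land = 35.6.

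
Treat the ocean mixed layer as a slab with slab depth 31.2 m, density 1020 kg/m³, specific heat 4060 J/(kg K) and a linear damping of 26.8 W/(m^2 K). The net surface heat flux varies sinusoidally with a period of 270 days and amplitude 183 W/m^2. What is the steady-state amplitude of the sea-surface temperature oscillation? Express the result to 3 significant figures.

Areal heat capacity C = ρ c_p D = 1020 × 4060 × 31.2 = 1.29×10^8 J m⁻² K⁻¹.
Angular frequency ω = 2π / T = 2π / 2.33×10^7 s = 2.69×10^-7 s⁻¹.
√((Cω)² + λ²) = √((34.8)² + 26.8²) = 43.9 W/(m²·K).
Amplitude A = F₀ / √((Cω)²+λ²) = 183 / 43.9 = 4.17 K.

4.17 K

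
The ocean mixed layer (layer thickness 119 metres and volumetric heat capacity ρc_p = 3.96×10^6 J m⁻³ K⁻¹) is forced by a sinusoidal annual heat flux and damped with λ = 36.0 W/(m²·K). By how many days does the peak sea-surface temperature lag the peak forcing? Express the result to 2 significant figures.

70 days

Areal heat capacity C = ρc_p × D = 3.96×10^6 × 119 = 4.71×10^8 J/(m^2 K).
ω = 2π / 3.15×10^7 s = 1.99×10^-7 s⁻¹.
Phase lag φ = arctan(Cω/λ) = arctan(93.9/36.0) = 1.20 rad.
Time lag = φ / ω = 1.20 / 1.99×10^-7 = 6.05×10^6 s = 70.0 days.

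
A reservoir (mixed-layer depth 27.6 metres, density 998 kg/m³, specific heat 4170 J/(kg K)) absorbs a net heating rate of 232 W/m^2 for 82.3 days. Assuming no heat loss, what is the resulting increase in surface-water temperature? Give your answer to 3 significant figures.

Areal heat capacity C = ρ c_p D = 998 × 4170 × 27.6 = 1.15×10^8 J m⁻² K⁻¹.
Net heat input Q = F Δt = 232 × (82.3 days × 86400 s/day) = 1.65×10^9 J/m².
ΔT = Q / C = 1.65×10^9 / 1.15×10^8 = 14.4 K.

14.4 K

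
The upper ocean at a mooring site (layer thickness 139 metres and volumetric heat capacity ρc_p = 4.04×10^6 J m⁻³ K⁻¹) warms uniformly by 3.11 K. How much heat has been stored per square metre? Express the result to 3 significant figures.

1.75×10^9

Areal heat capacity C = ρc_p × D = 4.04×10^6 × 139 = 5.62×10^8 J m⁻² K⁻¹.
ΔQ = C ΔT = 5.62×10^8 × 3.11 = 1.75×10^9 J/m².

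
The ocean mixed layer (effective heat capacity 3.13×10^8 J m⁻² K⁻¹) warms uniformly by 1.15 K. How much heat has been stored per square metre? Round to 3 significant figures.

3.60×10^8

Areal heat capacity C = 3.13×10^8 J m⁻² K⁻¹ (given).
ΔQ = C ΔT = 3.13×10^8 × 1.15 = 3.60×10^8 J/m².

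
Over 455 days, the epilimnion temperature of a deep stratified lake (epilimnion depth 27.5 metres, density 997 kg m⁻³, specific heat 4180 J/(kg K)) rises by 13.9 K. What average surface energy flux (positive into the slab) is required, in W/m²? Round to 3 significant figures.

Areal heat capacity C = ρ c_p D = 997 × 4180 × 27.5 = 1.15×10^8 J/(m^2 K).
Required heat per unit area: Q = C ΔT = 1.15×10^8 × 13.9 = 1.59×10^9 J/m².
Flux F = Q / Δt = 1.59×10^9 / 3.93×10^7 s = 40.5 W/m².

40.5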